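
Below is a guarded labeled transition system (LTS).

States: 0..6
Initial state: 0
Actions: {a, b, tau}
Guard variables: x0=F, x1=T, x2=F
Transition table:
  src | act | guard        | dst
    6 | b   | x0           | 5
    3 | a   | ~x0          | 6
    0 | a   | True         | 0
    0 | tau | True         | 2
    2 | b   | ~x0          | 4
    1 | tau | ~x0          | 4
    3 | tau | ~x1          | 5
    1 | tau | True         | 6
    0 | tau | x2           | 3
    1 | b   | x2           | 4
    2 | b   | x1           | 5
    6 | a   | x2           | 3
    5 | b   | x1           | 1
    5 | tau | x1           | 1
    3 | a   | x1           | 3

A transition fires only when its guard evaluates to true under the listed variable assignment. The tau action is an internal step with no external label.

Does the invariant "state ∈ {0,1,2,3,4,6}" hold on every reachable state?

Safe = {0,1,2,3,4,6}
Reach set: {0,1,2,4,5,6}
  0: ok
  1: ok
  2: ok
  4: ok
  5: outside
  6: ok
counterexample path to 5: tau·b

Answer: INVARIANT VIOLATED at state 5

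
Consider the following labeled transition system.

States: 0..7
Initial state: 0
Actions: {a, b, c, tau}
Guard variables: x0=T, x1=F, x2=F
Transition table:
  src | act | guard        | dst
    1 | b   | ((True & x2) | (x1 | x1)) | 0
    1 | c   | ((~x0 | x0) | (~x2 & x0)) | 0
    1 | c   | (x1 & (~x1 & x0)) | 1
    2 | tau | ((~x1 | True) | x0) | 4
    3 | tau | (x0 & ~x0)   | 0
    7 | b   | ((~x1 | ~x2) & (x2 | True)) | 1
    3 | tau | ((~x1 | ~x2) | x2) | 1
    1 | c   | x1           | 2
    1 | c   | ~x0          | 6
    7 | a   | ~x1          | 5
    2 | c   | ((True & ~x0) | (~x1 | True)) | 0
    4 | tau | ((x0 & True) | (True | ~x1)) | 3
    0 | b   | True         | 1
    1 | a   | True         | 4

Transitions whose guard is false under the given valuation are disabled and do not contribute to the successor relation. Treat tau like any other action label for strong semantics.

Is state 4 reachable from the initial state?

Answer: REACHABLE

Analysis:
9 transition(s) survive guard evaluation.
Layer 0: {0}
Layer 1: {1}  now seen {0,1}
Layer 2: {4}  now seen {0,1,4}
Layer 3: {3}  now seen {0,1,3,4}
Reach set: {0,1,3,4}
Path to 4: b·a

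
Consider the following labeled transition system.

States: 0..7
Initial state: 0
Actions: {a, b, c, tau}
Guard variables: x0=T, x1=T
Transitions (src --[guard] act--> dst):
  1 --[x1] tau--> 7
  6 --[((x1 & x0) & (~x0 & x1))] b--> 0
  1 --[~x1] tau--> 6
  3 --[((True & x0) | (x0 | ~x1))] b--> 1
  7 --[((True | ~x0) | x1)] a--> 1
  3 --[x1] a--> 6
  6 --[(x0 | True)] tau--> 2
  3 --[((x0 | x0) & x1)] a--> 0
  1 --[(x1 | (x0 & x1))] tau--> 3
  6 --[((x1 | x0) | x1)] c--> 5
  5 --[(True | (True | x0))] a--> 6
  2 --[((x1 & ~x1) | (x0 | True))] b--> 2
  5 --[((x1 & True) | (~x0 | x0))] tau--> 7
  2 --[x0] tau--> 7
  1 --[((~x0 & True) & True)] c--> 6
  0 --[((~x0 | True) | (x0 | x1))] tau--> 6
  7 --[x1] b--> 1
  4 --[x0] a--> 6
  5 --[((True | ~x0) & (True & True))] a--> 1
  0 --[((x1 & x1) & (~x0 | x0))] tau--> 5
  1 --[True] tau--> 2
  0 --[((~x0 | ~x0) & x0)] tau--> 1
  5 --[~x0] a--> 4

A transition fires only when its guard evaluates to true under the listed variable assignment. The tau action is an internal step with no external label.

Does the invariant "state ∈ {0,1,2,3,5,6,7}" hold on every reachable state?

Inv-set: {0,1,2,3,5,6,7}
Reachable = {0,1,2,3,5,6,7}
  0: ✓
  1: ✓
  2: ✓
  3: ✓
  5: ✓
  6: ✓
  7: ✓

Answer: INVARIANT HOLDS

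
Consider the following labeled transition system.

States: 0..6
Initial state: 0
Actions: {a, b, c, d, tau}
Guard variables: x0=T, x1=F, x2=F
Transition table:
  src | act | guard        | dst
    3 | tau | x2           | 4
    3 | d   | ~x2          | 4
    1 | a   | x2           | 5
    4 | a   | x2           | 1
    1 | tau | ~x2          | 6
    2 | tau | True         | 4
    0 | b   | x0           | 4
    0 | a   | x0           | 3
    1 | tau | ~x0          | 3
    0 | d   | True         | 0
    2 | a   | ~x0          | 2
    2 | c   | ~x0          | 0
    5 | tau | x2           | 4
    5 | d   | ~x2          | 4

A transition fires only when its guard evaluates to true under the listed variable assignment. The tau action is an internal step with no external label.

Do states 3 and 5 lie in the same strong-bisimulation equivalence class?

Compute ~ classes (split until stable):
  π0 = {{0,1,2,3,4,5,6}}
  π1 = {{0},{1,2},{3,5},{4,6}}
stable after 2 split(s): 4 block(s)
[3]={3,5}  [5]={3,5}

Answer: BISIMILAR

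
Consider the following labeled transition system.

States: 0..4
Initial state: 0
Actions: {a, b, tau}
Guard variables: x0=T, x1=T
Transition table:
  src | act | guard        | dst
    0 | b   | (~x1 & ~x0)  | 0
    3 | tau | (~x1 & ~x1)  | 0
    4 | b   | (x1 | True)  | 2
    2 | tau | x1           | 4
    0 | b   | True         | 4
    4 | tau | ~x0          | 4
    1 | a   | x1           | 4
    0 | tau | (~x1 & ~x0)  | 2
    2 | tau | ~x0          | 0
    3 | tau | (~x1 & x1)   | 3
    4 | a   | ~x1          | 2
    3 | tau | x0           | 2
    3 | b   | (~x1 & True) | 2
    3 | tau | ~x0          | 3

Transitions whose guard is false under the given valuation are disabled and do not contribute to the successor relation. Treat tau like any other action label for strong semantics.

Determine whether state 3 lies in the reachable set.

5 transition(s) survive guard evaluation.
depth 0: {0}
depth 1: {4}  now seen {0,4}
depth 2: {2}  now seen {0,2,4}
Reachable = {0,2,4}

Answer: UNREACHABLE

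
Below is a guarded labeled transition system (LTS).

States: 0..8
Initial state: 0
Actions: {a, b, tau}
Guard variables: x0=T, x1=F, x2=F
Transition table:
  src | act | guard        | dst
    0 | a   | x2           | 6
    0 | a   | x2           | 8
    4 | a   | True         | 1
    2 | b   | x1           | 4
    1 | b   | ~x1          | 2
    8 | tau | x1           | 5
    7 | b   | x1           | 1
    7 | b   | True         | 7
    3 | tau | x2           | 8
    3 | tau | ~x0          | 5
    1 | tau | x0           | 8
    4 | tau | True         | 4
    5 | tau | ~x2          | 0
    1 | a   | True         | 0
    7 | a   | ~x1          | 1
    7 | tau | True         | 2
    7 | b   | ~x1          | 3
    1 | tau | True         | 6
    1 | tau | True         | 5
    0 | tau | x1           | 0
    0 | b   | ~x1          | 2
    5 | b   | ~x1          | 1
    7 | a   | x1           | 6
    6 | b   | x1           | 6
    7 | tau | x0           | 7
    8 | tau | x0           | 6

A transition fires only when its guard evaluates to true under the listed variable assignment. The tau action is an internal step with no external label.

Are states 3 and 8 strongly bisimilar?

Compute ~ classes (split until stable):
  round 0: {{0,1,2,3,4,5,6,7,8}}
  round 1: {{0},{1,7},{2,3,6},{4},{5},{8}}
  round 2: {{0},{1},{2,3,6},{4},{5},{7},{8}}
stable after 3 split(s): 7 block(s)
[3]={2,3,6}  [8]={8}

Answer: NOT BISIMILAR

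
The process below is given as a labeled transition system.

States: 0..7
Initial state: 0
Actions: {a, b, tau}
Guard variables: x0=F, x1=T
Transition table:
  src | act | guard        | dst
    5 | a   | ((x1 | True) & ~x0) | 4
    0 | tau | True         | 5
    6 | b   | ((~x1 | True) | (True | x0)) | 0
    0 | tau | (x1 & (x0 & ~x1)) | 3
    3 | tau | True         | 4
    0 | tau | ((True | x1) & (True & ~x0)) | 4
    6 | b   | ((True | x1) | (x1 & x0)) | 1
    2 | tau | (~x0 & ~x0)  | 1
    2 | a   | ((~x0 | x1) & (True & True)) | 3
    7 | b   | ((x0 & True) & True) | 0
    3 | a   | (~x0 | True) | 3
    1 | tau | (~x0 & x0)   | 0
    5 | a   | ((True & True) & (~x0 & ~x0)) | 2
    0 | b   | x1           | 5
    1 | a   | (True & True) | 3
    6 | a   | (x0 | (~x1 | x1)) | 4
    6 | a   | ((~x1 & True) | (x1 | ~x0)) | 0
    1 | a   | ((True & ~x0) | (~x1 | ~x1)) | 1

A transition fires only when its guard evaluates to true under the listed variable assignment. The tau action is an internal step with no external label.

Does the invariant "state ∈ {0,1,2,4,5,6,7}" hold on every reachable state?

Answer: INVARIANT VIOLATED at state 3

Trace:
Allowed set {0,1,2,4,5,6,7}
Reach set: {0,1,2,3,4,5}
  0: safe
  1: safe
  2: safe
  3: outside
  4: safe
  5: safe
reach 3 via tau·a·a — violates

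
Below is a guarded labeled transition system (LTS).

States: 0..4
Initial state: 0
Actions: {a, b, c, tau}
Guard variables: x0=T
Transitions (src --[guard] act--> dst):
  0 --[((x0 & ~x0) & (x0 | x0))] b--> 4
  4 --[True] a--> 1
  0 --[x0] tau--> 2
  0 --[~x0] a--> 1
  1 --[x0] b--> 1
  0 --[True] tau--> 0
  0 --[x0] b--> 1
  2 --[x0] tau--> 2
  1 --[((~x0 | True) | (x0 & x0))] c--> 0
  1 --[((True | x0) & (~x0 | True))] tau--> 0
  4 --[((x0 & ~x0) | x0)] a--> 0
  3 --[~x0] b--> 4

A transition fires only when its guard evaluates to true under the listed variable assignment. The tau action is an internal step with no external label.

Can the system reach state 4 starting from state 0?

9 transition(s) survive guard evaluation.
Layer 0: {0}
Layer 1: {1,2}  now seen {0,1,2}
Reach set: {0,1,2}

Answer: UNREACHABLE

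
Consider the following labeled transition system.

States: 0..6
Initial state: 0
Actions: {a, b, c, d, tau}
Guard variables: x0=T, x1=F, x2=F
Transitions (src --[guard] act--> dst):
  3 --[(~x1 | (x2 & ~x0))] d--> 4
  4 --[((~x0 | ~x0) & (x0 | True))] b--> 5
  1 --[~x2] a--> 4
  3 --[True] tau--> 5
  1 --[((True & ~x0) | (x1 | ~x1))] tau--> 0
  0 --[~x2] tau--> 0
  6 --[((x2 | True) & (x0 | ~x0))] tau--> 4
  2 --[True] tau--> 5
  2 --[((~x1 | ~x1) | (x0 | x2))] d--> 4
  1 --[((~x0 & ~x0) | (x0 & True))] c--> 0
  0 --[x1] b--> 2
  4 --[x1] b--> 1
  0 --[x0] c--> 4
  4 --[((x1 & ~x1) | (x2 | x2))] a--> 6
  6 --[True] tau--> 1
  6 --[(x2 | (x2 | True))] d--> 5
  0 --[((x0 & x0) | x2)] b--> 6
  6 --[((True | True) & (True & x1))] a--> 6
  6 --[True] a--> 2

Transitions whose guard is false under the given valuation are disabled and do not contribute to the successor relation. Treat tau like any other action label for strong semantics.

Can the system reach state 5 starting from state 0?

Answer: REACHABLE

Working:
14 transition(s) survive guard evaluation.
Layer 0: {0}
Layer 1: {4,6}  total {0,4,6}
Layer 2: {1,2,5}  total {0,1,2,4,5,6}
Reach set: {0,1,2,4,5,6}
Path to 5: b·d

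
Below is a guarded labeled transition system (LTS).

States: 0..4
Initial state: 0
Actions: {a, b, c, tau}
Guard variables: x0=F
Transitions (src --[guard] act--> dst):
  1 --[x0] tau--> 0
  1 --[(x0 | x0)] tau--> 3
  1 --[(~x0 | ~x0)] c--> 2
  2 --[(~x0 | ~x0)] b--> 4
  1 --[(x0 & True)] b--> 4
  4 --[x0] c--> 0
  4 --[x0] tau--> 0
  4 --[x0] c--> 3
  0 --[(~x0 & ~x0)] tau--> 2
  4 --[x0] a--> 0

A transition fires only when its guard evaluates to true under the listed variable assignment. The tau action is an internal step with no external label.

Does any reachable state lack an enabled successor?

Answer: DEADLOCK at state 4

Working:
Reach set: {0,2,4}
  0: tau→2  [deg 1]
  2: b→4  [deg 1]
  4: ∅  [STUCK]
Path to 4: tau·b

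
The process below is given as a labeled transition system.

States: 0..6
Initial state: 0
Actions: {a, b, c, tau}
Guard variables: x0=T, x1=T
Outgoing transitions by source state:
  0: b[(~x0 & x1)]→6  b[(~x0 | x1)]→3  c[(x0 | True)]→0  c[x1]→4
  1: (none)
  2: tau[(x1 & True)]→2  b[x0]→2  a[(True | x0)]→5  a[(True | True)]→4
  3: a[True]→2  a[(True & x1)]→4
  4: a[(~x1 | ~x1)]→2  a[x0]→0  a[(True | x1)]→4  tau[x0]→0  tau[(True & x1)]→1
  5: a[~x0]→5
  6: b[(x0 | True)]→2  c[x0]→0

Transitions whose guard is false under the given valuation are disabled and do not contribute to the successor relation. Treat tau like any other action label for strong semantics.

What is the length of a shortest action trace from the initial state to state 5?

Layered search for 5:
  depth 0: {0}
  depth 1: {3,4}
  depth 2: {1,2}
  depth 3: {5}
depth(5)=3, e.g. b·a·a

Answer: 3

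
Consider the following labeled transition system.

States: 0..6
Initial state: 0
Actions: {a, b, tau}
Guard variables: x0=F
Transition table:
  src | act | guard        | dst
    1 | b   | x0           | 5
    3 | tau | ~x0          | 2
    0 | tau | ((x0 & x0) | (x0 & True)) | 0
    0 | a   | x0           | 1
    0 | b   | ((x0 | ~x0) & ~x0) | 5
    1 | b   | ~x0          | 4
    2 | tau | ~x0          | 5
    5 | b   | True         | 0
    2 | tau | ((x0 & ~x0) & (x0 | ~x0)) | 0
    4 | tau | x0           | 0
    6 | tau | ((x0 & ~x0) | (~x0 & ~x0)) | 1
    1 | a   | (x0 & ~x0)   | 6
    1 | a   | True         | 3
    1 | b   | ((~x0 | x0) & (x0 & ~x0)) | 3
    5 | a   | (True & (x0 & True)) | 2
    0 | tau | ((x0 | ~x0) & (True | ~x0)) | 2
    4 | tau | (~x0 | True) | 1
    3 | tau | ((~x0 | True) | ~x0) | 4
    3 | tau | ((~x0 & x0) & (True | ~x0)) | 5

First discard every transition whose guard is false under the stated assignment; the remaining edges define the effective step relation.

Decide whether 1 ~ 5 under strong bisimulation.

Compute ~ classes (split until stable):
  round 0: {{0,1,2,3,4,5,6}}
  round 1: {{0},{1},{2,3,4,6},{5}}
  round 2: {{0},{1},{2},{3},{4,6},{5}}
6 equivalence class(es) (converged in 3)
class of 1: {1}; class of 5: {5}

Answer: NOT BISIMILAR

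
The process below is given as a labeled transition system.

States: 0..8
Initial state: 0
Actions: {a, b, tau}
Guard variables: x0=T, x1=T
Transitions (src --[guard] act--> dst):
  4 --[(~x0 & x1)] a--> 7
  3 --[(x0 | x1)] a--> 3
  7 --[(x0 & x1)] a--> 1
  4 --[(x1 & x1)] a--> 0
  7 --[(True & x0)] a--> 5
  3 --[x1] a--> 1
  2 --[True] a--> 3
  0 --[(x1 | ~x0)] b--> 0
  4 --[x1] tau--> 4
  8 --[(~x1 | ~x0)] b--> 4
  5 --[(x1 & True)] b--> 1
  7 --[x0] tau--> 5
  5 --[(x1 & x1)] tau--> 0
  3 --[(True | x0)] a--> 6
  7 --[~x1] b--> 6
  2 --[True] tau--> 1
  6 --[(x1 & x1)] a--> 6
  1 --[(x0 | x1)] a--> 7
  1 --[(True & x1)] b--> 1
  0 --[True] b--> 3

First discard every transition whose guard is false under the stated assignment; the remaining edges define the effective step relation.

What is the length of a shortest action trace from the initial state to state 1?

Answer: 2

Trace:
Breadth-first toward 1:
  L0 = {0}
  L1 = {3}
  L2 = {1,6}
1 enters at depth 2; path b·a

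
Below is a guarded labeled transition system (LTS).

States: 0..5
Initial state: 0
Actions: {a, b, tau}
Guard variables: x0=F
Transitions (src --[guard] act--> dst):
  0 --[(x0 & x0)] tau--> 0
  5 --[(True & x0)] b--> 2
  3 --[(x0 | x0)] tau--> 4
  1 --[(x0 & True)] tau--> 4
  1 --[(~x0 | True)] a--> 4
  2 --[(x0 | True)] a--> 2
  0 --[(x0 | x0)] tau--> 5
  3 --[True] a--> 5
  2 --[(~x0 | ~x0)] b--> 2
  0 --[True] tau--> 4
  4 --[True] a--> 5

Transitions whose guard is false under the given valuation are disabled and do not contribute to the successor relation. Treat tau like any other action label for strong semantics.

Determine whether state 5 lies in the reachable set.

6 transition(s) survive guard evaluation.
depth 0: {0}
depth 1: {4}  now seen {0,4}
depth 2: {5}  now seen {0,4,5}
R = {0,4,5}
trace reaching 5: tau·a

Answer: REACHABLE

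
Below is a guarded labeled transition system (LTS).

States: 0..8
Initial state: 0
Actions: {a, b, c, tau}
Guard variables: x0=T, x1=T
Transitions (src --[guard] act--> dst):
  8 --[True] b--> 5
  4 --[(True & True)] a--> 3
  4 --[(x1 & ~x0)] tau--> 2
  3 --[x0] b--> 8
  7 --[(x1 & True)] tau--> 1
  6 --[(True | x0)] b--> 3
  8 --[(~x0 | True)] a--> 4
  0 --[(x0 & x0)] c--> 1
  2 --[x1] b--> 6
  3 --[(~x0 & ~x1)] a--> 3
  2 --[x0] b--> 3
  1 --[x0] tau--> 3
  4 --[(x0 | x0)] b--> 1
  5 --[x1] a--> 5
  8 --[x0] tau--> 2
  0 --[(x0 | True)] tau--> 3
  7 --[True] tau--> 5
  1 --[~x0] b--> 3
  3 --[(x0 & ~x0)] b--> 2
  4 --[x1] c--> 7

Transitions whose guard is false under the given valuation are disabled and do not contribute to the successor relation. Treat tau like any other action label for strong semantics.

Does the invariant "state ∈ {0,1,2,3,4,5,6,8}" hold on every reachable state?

Allowed set {0,1,2,3,4,5,6,8}
Reachable = {0,1,2,3,4,5,6,7,8}
  0: ✓
  1: ✓
  2: ✓
  3: ✓
  4: ✓
  5: ✓
  6: ✓
  7: VIOLATES
  8: ✓
counterexample path to 7: tau·b·a·c

Answer: INVARIANT VIOLATED at state 7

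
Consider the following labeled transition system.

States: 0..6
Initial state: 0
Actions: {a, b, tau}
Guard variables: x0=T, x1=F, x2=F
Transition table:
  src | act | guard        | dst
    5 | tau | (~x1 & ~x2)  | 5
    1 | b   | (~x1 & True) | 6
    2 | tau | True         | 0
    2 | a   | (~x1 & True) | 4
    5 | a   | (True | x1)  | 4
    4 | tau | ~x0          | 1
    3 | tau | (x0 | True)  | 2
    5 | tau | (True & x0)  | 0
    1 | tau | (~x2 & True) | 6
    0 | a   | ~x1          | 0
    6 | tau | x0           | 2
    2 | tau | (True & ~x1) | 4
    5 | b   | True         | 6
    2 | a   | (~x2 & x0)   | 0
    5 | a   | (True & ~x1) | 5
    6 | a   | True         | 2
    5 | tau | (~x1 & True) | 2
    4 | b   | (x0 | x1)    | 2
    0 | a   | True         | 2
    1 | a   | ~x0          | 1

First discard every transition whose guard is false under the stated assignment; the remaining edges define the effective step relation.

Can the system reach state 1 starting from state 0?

Answer: UNREACHABLE

Trace:
Guard filter leaves 18 enabled edge(s).
depth 0: {0}
depth 1: {2}  cumulative {0,2}
depth 2: {4}  cumulative {0,2,4}
R = {0,2,4}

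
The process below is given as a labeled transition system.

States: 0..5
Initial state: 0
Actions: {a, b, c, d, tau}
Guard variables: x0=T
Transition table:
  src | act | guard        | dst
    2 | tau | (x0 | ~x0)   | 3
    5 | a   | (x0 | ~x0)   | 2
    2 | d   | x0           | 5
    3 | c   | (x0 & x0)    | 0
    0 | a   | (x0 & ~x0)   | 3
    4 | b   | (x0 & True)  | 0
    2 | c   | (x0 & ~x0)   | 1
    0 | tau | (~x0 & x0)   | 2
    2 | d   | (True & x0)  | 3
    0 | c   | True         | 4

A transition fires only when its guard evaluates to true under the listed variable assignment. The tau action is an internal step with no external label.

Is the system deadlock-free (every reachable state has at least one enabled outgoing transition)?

Answer: DEADLOCK-FREE

Analysis:
R = {0,4}
  0: c→4  [deg 1]
  4: b→0  [deg 1]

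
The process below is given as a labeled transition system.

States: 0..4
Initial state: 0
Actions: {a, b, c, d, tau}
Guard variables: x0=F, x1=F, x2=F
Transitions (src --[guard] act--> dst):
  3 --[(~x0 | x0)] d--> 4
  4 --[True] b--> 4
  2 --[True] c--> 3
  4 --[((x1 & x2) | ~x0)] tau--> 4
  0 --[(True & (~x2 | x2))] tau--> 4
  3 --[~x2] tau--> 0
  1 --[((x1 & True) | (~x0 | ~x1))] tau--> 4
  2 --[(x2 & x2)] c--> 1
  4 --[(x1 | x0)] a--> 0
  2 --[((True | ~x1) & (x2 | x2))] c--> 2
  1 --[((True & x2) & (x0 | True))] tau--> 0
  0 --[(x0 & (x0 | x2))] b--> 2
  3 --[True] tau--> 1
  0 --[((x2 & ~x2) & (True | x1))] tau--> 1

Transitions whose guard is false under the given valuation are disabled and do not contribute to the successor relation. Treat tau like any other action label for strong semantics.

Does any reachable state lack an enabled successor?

Answer: DEADLOCK-FREE

Working:
R = {0,4}
  0: tau→4  [1 out]
  4: b→4  tau→4  [2 out]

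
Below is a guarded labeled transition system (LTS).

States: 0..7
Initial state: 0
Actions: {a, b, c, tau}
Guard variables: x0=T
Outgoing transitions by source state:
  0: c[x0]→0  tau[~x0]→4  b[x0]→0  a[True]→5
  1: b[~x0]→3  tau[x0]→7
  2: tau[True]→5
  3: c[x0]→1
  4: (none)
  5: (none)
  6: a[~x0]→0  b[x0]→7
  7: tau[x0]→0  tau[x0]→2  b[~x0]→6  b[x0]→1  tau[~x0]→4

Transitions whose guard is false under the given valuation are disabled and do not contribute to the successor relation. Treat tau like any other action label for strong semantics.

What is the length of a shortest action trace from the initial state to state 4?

Answer: UNREACHABLE

Analysis:
Layered search for 4:
  Layer 0: {0}
  Layer 1: {5}
4 never appears.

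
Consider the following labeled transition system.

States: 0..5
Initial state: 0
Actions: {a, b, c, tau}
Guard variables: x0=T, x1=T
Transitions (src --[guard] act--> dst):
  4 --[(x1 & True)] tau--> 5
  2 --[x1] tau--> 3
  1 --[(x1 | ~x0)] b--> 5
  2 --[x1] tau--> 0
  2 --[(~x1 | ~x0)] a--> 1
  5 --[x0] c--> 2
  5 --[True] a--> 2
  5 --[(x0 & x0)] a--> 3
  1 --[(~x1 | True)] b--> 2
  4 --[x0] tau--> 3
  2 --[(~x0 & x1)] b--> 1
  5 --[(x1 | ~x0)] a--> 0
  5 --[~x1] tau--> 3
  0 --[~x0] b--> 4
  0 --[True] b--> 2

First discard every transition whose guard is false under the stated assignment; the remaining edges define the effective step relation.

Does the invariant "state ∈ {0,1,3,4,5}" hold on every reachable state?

Safe = {0,1,3,4,5}
Reachable = {0,2,3}
  0: safe
  2: ✗ unsafe
  3: safe
reach 2 via b — violates

Answer: INVARIANT VIOLATED at state 2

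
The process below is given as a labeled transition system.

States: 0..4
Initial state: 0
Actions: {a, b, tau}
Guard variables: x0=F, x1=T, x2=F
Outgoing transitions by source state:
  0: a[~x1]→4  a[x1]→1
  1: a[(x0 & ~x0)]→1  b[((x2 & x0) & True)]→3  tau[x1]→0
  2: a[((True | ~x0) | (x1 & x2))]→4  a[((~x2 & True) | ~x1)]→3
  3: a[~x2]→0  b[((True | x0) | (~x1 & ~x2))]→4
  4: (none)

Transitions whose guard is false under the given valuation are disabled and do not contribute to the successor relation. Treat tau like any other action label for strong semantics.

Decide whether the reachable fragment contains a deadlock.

R = {0,1}
  0: a→1  [deg 1]
  1: tau→0  [deg 1]

Answer: DEADLOCK-FREE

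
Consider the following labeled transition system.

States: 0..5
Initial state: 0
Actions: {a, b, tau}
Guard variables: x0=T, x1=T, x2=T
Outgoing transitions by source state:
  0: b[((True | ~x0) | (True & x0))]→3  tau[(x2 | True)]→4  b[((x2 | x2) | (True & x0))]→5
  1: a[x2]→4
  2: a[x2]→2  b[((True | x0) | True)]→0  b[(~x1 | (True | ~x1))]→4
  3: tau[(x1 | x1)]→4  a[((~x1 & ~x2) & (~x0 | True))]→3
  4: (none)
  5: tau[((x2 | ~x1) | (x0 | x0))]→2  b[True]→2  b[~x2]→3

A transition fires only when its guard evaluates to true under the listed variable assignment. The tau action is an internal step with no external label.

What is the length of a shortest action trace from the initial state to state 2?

Answer: 2

Trace:
Layered search for 2:
  Layer 0: {0}
  Layer 1: {3,4,5}
  Layer 2: {2}
depth(2)=2, e.g. b·b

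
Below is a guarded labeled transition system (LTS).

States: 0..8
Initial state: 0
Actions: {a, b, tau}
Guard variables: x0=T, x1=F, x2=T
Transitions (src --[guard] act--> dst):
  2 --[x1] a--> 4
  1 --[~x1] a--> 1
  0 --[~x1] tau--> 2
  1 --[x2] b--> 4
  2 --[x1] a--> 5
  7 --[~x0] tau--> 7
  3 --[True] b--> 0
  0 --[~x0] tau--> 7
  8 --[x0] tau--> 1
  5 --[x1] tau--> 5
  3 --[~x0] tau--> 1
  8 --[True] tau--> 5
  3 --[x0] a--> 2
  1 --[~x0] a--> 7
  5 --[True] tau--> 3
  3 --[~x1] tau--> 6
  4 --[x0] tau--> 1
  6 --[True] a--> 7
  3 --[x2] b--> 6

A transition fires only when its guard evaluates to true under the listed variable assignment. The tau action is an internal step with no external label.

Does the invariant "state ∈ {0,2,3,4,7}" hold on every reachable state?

Inv-set: {0,2,3,4,7}
Reach set: {0,2}
  0: ✓
  2: ✓

Answer: INVARIANT HOLDS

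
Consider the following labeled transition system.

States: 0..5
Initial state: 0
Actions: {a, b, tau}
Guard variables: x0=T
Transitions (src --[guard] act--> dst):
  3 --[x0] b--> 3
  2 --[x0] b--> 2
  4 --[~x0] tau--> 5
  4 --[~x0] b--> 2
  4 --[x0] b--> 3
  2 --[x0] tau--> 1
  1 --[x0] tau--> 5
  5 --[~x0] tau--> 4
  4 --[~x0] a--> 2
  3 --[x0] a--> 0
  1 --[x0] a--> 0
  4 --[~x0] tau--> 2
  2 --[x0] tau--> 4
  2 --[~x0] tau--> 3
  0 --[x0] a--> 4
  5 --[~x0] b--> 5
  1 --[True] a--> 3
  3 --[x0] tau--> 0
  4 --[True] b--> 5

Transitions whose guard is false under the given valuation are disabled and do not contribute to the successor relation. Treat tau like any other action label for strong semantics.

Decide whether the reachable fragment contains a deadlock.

Answer: DEADLOCK at state 5

Trace:
Reach set: {0,3,4,5}
  0: a→4  [1 out]
  3: a→0  b→3  tau→0  [3 out]
  4: b→3  b→5  [2 out]
  5: ∅  [STUCK]
trace reaching 5: a·b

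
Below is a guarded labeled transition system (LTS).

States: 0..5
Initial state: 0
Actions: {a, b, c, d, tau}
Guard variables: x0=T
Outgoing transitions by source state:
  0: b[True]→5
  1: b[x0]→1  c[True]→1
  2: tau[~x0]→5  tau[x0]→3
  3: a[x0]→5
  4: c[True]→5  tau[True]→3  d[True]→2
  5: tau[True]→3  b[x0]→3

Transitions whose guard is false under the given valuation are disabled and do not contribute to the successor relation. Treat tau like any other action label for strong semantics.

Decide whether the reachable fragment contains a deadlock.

Reachable = {0,3,5}
  0: b→5  [1 exit(s)]
  3: a→5  [1 exit(s)]
  5: b→3  tau→3  [2 exit(s)]

Answer: DEADLOCK-FREE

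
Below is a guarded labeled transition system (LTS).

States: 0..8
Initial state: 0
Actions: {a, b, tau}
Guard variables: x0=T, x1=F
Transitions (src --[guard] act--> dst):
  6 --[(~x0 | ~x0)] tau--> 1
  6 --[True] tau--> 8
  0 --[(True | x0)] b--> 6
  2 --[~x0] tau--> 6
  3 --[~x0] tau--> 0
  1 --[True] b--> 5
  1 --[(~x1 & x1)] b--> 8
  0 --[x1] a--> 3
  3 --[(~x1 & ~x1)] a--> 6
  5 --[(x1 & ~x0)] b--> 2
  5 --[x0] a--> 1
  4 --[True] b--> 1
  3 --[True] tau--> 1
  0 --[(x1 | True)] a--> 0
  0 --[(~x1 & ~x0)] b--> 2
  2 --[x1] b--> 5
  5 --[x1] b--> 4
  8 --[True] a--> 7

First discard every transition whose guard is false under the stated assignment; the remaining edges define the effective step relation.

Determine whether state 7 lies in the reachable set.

Answer: REACHABLE

Analysis:
After dropping false guards: 9 live edges.
depth 0: {0}
depth 1: {6}  now seen {0,6}
depth 2: {8}  now seen {0,6,8}
depth 3: {7}  now seen {0,6,7,8}
R = {0,6,7,8}
Path to 7: b·tau·a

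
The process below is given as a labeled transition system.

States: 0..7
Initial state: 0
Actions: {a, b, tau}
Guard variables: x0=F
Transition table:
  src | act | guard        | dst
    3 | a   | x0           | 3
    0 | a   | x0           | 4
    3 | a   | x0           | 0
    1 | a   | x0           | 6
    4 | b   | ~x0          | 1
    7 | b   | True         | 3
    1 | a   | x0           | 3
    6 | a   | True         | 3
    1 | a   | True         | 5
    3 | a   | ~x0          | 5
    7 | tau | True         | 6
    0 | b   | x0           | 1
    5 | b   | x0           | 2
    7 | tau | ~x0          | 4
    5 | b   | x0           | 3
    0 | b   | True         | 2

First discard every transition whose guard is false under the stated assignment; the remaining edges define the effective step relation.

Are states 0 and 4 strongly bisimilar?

Compute ~ classes (split until stable):
  π0 = {{0,1,2,3,4,5,6,7}}
  π1 = {{0,4},{1,3,6},{2,5},{7}}
  π2 = {{0},{1,3},{2,5},{4},{6},{7}}
stable after 3 split(s): 6 block(s)
[0]={0}  [4]={4}

Answer: NOT BISIMILAR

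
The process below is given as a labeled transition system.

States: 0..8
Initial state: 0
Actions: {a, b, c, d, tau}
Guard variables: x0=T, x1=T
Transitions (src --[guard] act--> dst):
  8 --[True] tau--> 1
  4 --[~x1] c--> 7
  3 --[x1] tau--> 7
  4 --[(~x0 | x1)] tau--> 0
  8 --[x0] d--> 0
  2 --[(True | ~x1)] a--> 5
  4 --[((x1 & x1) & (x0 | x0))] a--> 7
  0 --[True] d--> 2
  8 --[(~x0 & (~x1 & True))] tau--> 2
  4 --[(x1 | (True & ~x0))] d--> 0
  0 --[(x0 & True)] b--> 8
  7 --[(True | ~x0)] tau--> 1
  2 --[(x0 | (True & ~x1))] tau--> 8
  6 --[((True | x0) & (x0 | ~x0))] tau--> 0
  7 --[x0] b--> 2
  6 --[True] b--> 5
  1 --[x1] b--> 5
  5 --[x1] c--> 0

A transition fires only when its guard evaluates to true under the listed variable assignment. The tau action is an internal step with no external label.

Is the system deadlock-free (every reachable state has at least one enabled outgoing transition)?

Answer: DEADLOCK-FREE

Working:
R = {0,1,2,5,8}
  0: b→8  d→2  [2 exit(s)]
  1: b→5  [1 exit(s)]
  2: a→5  tau→8  [2 exit(s)]
  5: c→0  [1 exit(s)]
  8: d→0  tau→1  [2 exit(s)]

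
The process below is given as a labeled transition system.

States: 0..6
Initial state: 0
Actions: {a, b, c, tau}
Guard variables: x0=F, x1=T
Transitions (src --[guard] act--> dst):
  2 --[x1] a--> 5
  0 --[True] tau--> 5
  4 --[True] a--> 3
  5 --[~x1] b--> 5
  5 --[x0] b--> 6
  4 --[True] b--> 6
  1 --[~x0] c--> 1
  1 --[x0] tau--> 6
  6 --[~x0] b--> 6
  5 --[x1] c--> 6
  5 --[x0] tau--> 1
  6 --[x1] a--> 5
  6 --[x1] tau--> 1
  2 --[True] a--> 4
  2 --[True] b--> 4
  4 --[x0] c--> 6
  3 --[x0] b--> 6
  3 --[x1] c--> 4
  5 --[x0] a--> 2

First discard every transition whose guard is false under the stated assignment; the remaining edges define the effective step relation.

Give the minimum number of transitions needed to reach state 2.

Breadth-first toward 2:
  L0 = {0}
  L1 = {5}
  L2 = {6}
  L3 = {1}
2 never appears.

Answer: UNREACHABLE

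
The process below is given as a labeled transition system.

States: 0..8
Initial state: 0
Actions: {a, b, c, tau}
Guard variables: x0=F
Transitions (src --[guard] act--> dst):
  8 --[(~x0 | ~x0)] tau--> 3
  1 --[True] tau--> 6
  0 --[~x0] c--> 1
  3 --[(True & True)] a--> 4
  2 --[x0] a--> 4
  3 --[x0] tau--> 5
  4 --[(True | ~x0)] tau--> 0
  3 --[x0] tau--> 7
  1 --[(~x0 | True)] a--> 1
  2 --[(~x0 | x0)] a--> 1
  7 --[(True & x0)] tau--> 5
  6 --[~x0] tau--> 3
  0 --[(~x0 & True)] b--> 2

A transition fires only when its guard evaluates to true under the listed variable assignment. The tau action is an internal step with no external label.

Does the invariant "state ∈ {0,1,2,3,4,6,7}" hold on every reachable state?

Answer: INVARIANT HOLDS

Working:
Safe = {0,1,2,3,4,6,7}
R = {0,1,2,3,4,6}
  0: safe
  1: safe
  2: safe
  3: safe
  4: safe
  6: safe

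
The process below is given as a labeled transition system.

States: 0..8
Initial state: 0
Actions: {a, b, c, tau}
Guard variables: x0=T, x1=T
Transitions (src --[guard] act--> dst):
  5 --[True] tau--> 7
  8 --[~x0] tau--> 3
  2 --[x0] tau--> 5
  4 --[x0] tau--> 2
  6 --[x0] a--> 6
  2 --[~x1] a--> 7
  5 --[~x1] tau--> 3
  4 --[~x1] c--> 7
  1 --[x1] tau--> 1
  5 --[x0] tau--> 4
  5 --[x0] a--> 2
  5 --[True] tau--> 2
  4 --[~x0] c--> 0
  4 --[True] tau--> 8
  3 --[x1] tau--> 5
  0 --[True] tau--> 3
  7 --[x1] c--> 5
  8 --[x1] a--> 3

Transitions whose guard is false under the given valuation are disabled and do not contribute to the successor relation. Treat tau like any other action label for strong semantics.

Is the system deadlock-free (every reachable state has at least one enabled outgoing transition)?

Reachable = {0,2,3,4,5,7,8}
  0: tau→3  [1 out]
  2: tau→5  [1 out]
  3: tau→5  [1 out]
  4: tau→2  tau→8  [2 out]
  5: a→2  tau→2  tau→4  tau→7  [4 out]
  7: c→5  [1 out]
  8: a→3  [1 out]

Answer: DEADLOCK-FREE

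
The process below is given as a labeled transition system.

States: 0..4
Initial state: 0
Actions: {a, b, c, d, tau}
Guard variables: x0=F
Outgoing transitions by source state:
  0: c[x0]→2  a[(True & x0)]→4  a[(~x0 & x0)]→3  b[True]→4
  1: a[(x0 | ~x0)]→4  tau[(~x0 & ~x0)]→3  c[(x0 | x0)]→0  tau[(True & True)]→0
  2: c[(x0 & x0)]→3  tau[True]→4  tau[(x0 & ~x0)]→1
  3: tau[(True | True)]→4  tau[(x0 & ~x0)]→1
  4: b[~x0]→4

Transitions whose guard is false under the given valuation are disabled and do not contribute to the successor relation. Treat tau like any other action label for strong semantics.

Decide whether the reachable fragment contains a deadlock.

R = {0,4}
  0: b→4  [1 out]
  4: b→4  [1 out]

Answer: DEADLOCK-FREE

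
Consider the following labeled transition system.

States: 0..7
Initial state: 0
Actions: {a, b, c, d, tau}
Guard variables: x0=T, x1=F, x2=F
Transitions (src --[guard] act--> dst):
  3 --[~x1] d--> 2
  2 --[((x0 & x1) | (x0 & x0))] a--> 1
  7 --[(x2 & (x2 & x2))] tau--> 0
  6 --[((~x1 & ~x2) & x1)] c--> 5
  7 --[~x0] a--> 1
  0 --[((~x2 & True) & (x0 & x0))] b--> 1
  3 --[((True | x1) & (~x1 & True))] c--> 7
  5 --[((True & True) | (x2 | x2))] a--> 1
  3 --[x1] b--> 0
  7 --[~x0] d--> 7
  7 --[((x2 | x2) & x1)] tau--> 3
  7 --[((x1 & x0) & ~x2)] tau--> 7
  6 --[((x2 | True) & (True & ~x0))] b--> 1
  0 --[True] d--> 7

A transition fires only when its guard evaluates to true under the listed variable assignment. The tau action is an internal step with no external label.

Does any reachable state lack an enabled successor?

Reachable = {0,1,7}
  0: b→1  d→7  [2 out]
  1: ∅  [STUCK]
  7: ∅  [STUCK]
trace reaching 1: b

Answer: DEADLOCK at state 1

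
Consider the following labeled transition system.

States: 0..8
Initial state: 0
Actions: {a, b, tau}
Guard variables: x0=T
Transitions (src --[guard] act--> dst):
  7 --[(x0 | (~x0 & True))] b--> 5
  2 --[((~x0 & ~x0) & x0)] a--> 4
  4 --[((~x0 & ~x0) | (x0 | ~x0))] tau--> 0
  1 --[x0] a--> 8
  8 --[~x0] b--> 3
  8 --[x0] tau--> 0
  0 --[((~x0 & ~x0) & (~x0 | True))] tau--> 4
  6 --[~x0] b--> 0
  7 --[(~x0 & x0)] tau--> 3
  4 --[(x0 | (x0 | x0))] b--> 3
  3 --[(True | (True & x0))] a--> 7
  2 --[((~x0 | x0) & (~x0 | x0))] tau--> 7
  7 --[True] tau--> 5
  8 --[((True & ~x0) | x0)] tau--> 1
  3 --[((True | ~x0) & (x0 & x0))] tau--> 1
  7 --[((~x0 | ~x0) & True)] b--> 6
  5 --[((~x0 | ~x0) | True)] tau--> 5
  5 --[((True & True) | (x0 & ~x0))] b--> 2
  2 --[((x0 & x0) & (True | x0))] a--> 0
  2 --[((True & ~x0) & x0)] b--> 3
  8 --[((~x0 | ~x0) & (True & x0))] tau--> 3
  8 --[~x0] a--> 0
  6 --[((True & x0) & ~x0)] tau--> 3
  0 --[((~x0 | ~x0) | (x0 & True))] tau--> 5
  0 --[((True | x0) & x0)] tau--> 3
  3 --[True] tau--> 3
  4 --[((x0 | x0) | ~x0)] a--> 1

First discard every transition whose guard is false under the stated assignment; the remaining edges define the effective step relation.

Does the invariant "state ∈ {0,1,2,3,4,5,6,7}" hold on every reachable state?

Safe = {0,1,2,3,4,5,6,7}
Reachable = {0,1,2,3,5,7,8}
  0: safe
  1: safe
  2: safe
  3: safe
  5: safe
  7: safe
  8: outside
witness against invariant: tau·tau·a → 8

Answer: INVARIANT VIOLATED at state 8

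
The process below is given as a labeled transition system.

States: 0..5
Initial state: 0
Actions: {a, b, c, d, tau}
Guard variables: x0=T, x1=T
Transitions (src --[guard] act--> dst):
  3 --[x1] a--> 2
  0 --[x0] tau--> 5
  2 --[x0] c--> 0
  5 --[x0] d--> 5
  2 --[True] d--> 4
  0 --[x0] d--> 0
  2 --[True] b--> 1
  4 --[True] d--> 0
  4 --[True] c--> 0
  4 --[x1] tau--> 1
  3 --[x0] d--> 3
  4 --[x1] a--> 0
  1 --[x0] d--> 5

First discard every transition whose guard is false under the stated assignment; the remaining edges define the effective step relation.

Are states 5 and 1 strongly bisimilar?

Compute ~ classes (split until stable):
  P[0] = {{0,1,2,3,4,5}}
  P[1] = {{0},{1,5},{2},{3},{4}}
5 equivalence class(es) (converged in 2)
5∈{1,5}, 1∈{1,5}

Answer: BISIMILAR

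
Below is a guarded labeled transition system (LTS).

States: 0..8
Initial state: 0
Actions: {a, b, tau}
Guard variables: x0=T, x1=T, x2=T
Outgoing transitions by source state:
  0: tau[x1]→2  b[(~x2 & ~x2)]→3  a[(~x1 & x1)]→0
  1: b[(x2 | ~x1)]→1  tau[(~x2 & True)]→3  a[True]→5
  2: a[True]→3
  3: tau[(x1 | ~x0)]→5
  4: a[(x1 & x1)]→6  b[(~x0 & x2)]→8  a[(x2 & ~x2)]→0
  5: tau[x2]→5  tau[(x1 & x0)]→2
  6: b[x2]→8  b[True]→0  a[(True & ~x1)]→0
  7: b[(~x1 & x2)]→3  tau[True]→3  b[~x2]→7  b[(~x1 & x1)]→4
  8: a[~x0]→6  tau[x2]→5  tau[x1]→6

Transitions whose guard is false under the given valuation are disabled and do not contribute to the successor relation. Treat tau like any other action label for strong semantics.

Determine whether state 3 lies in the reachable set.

Answer: REACHABLE

Analysis:
Guard filter leaves 13 enabled edge(s).
L0 = {0}
L1 = {2}  now seen {0,2}
L2 = {3}  now seen {0,2,3}
L3 = {5}  now seen {0,2,3,5}
Reachable = {0,2,3,5}
witness 3: tau·a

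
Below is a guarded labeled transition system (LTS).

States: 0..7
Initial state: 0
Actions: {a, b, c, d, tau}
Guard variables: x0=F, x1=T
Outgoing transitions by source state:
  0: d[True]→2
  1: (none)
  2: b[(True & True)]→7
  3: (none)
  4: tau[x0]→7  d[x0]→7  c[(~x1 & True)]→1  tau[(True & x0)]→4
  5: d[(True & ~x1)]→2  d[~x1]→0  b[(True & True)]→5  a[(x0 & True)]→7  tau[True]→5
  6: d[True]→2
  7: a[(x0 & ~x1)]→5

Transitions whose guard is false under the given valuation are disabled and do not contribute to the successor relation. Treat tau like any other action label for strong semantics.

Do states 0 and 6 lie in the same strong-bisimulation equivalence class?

Answer: BISIMILAR

Trace:
Bisimulation quotient by refinement:
  round 0: {{0,1,2,3,4,5,6,7}}
  round 1: {{0,6},{1,3,4,7},{2},{5}}
stable after 2 split(s): 4 block(s)
class of 0: {0,6}; class of 6: {0,6}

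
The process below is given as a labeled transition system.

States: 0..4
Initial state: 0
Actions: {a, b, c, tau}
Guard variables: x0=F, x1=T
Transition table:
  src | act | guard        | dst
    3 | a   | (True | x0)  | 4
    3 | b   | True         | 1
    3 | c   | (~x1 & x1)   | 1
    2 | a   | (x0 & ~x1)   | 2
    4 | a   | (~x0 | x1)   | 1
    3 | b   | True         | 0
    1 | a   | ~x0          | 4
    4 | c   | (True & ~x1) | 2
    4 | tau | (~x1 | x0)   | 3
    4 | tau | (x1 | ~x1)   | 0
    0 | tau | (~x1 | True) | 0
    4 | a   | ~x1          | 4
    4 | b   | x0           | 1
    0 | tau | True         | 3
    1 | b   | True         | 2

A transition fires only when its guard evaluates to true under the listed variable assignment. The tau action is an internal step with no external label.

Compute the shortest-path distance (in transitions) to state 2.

Layered search for 2:
  L0 = {0}
  L1 = {3}
  L2 = {1,4}
  L3 = {2}
2 enters at depth 3; path tau·b·b

Answer: 3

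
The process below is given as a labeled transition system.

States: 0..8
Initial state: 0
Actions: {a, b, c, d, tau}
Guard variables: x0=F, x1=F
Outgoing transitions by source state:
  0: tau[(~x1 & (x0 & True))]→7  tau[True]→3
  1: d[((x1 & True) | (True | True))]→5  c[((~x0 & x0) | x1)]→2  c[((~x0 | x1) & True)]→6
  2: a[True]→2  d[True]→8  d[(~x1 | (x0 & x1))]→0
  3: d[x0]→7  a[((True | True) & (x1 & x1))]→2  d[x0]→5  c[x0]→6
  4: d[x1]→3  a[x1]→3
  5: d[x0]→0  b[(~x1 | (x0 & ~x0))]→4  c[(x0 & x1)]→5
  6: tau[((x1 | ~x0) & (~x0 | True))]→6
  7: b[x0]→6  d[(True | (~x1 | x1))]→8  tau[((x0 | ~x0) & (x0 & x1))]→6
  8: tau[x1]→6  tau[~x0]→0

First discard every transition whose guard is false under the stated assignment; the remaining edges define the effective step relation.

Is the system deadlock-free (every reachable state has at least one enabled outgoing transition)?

Answer: DEADLOCK at state 3

Analysis:
Reach set: {0,3}
  0: tau→3  [1 exit(s)]
  3: ∅  [STUCK]
Path to 3: tau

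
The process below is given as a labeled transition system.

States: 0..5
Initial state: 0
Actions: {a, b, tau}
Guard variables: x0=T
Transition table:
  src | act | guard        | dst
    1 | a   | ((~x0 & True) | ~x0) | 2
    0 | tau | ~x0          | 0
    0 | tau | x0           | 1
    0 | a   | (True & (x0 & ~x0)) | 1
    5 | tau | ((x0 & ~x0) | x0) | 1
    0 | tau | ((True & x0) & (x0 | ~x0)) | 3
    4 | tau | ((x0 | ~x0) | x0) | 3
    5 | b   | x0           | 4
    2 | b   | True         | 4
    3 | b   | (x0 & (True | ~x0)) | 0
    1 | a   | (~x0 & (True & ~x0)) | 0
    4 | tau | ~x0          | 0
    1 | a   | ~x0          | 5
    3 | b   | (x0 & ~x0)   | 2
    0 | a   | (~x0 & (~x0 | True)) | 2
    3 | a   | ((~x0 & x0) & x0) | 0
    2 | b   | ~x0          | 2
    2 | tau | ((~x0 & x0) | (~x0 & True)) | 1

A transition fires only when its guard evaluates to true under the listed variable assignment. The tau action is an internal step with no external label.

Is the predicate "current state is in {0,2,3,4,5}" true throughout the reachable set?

Answer: INVARIANT VIOLATED at state 1

Working:
Safe = {0,2,3,4,5}
Reachable = {0,1,3}
  0: ok
  1: outside
  3: ok
reach 1 via tau — violates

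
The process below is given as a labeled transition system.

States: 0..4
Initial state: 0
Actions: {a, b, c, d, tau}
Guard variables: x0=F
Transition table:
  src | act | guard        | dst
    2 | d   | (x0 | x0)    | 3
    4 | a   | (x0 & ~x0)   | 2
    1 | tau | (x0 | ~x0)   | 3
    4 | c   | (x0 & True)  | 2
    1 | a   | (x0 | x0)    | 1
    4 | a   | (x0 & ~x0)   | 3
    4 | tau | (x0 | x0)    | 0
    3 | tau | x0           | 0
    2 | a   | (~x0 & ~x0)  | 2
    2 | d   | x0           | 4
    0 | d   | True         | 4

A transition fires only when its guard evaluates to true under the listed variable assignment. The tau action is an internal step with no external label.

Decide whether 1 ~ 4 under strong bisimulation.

Compute ~ classes (split until stable):
  P[0] = {{0,1,2,3,4}}
  P[1] = {{0},{1},{2},{3,4}}
stable after 2 split(s): 4 block(s)
1∈{1}, 4∈{3,4}

Answer: NOT BISIMILAR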